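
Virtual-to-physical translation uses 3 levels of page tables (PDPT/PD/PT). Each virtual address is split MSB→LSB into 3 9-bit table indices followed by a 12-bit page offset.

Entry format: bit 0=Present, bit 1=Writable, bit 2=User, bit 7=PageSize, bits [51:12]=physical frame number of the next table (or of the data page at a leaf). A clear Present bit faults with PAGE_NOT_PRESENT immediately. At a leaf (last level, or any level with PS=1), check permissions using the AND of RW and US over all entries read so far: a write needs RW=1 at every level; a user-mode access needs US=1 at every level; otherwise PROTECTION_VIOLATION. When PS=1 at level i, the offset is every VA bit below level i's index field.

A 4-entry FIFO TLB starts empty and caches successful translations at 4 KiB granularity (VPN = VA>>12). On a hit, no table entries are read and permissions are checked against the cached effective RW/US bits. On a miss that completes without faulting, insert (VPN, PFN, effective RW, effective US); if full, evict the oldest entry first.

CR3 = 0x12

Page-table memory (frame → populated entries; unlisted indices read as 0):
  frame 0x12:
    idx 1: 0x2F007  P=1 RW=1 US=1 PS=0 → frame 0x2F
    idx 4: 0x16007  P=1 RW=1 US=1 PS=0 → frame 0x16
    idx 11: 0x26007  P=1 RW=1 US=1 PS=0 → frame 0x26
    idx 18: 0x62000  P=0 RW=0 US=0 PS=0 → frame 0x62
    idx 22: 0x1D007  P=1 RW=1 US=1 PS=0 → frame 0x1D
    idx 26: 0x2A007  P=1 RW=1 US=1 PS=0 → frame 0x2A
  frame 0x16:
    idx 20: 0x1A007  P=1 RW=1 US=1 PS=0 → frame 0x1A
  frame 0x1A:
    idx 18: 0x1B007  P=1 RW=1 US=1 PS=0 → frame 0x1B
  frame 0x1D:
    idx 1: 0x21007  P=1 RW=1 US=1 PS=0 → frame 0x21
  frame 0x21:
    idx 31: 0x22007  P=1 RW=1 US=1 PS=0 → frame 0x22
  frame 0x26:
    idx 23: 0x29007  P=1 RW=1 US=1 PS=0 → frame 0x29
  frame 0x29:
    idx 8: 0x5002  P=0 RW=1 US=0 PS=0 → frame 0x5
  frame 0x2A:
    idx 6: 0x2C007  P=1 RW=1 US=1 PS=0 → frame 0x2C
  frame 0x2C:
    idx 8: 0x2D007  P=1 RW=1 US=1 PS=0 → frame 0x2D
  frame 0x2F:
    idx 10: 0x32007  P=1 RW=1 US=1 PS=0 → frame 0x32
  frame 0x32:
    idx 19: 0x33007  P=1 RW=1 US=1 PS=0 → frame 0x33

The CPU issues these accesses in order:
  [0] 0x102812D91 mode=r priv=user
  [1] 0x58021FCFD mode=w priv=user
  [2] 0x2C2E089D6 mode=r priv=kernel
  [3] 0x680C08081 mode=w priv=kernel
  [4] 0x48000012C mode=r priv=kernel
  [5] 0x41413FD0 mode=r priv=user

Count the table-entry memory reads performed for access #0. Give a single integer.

Walk each access:
#0 VA=0x102812D91 (r,user):
  lvl0: tbl 0x12, slot 4 ⇒ 0x16007 (P1/RW1/US1/PS0)
  lvl1: tbl 0x16, slot 20 ⇒ 0x1A007 (P1/RW1/US1/PS0)
  lvl2: tbl 0x1A, slot 18 ⇒ 0x1B007 (P1/RW1/US1/PS0)
  ⇒ phys 0x1BD91  [3 reads]
#1 VA=0x58021FCFD (w,user):
  lvl0: tbl 0x12, slot 22 ⇒ 0x1D007 (P1/RW1/US1/PS0)
  lvl1: tbl 0x1D, slot 1 ⇒ 0x21007 (P1/RW1/US1/PS0)
  lvl2: tbl 0x21, slot 31 ⇒ 0x22007 (P1/RW1/US1/PS0)
  ⇒ phys 0x22CFD  [3 reads]
#2 VA=0x2C2E089D6 (r,kernel):
  lvl0: tbl 0x12, slot 11 ⇒ 0x26007 (P1/RW1/US1/PS0)
  lvl1: tbl 0x26, slot 23 ⇒ 0x29007 (P1/RW1/US1/PS0)
  lvl2: tbl 0x29, slot 8 ⇒ 0x5002 (P0/RW1/US0/PS0)
  ✗ PAGE_NOT_PRESENT  [3 reads]
#3 VA=0x680C08081 (w,kernel):
  lvl0: tbl 0x12, slot 26 ⇒ 0x2A007 (P1/RW1/US1/PS0)
  lvl1: tbl 0x2A, slot 6 ⇒ 0x2C007 (P1/RW1/US1/PS0)
  lvl2: tbl 0x2C, slot 8 ⇒ 0x2D007 (P1/RW1/US1/PS0)
  ⇒ phys 0x2D081  [3 reads]
#4 VA=0x48000012C (r,kernel):
  lvl0: tbl 0x12, slot 18 ⇒ 0x62000 (P0/RW0/US0/PS0)
  ✗ PAGE_NOT_PRESENT  [1 reads]
#5 VA=0x41413FD0 (r,user):
  lvl0: tbl 0x12, slot 1 ⇒ 0x2F007 (P1/RW1/US1/PS0)
  lvl1: tbl 0x2F, slot 10 ⇒ 0x32007 (P1/RW1/US1/PS0)
  lvl2: tbl 0x32, slot 19 ⇒ 0x33007 (P1/RW1/US1/PS0)
  ⇒ phys 0x33FD0  [3 reads]

Entries read for #0: 3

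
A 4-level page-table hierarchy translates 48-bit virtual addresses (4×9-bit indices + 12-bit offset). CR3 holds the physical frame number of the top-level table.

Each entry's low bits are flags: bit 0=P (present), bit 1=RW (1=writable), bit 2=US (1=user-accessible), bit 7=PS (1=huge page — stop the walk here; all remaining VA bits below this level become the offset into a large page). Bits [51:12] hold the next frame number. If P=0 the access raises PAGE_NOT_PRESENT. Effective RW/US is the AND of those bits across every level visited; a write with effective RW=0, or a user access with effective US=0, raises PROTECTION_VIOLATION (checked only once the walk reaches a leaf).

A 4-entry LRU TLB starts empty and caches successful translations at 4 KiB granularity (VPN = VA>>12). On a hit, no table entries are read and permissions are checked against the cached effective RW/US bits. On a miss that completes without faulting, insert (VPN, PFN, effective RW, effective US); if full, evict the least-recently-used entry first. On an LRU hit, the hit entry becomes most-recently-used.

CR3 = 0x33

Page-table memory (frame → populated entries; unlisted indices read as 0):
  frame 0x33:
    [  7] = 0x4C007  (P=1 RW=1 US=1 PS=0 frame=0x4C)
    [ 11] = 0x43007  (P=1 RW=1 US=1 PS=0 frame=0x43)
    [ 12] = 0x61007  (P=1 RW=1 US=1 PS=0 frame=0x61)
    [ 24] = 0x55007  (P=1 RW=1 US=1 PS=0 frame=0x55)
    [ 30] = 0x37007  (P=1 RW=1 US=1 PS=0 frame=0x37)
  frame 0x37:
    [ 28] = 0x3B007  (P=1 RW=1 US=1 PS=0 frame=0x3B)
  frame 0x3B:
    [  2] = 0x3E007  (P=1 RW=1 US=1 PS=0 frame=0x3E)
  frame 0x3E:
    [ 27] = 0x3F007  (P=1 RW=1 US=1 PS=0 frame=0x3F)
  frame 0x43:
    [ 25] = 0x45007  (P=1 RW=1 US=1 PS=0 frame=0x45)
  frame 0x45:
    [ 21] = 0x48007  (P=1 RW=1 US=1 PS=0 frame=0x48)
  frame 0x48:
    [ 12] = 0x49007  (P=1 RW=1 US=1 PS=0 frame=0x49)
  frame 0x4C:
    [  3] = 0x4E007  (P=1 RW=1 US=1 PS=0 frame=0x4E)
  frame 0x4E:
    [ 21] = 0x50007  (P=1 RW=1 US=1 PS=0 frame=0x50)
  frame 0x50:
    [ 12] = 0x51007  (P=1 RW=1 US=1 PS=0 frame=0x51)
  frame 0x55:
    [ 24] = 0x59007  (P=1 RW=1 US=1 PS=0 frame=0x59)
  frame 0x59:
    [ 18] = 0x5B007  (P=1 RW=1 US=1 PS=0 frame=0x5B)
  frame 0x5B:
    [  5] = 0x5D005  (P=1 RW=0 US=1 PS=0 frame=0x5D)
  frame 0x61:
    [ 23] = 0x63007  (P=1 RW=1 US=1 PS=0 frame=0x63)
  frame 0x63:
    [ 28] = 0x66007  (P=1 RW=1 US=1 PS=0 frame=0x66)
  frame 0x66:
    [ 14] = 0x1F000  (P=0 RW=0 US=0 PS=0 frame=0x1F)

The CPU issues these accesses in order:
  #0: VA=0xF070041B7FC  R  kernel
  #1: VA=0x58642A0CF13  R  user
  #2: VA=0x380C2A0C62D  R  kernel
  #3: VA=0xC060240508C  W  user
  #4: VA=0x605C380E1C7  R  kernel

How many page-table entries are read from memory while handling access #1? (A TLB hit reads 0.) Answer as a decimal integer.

Walk each access:
#0 VA=0xF070041B7FC (r,kernel):
  lvl0: tbl 0x33, slot 30 ⇒ 0x37007 (P1/RW1/US1/PS0)
  lvl1: tbl 0x37, slot 28 ⇒ 0x3B007 (P1/RW1/US1/PS0)
  lvl2: tbl 0x3B, slot 2 ⇒ 0x3E007 (P1/RW1/US1/PS0)
  lvl3: tbl 0x3E, slot 27 ⇒ 0x3F007 (P1/RW1/US1/PS0)
  → PA=0x3F7FC  (4 entries read)
#1 VA=0x58642A0CF13 (r,user):
  lvl0: tbl 0x33, slot 11 ⇒ 0x43007 (P1/RW1/US1/PS0)
  lvl1: tbl 0x43, slot 25 ⇒ 0x45007 (P1/RW1/US1/PS0)
  lvl2: tbl 0x45, slot 21 ⇒ 0x48007 (P1/RW1/US1/PS0)
  lvl3: tbl 0x48, slot 12 ⇒ 0x49007 (P1/RW1/US1/PS0)
  → PA=0x49F13  (4 entries read)
#2 VA=0x380C2A0C62D (r,kernel):
  lvl0: tbl 0x33, slot 7 ⇒ 0x4C007 (P1/RW1/US1/PS0)
  lvl1: tbl 0x4C, slot 3 ⇒ 0x4E007 (P1/RW1/US1/PS0)
  lvl2: tbl 0x4E, slot 21 ⇒ 0x50007 (P1/RW1/US1/PS0)
  lvl3: tbl 0x50, slot 12 ⇒ 0x51007 (P1/RW1/US1/PS0)
  → PA=0x5162D  (4 entries read)
#3 VA=0xC060240508C (w,user):
  lvl0: tbl 0x33, slot 24 ⇒ 0x55007 (P1/RW1/US1/PS0)
  lvl1: tbl 0x55, slot 24 ⇒ 0x59007 (P1/RW1/US1/PS0)
  lvl2: tbl 0x59, slot 18 ⇒ 0x5B007 (P1/RW1/US1/PS0)
  lvl3: tbl 0x5B, slot 5 ⇒ 0x5D005 (P1/RW0/US1/PS0)
  → PROTECTION_VIOLATION  (4 entries read)
#4 VA=0x605C380E1C7 (r,kernel):
  lvl0: tbl 0x33, slot 12 ⇒ 0x61007 (P1/RW1/US1/PS0)
  lvl1: tbl 0x61, slot 23 ⇒ 0x63007 (P1/RW1/US1/PS0)
  lvl2: tbl 0x63, slot 28 ⇒ 0x66007 (P1/RW1/US1/PS0)
  lvl3: tbl 0x66, slot 14 ⇒ 0x1F000 (P0/RW0/US0/PS0)
  → PAGE_NOT_PRESENT  (4 entries read)

Entries read for #1: 4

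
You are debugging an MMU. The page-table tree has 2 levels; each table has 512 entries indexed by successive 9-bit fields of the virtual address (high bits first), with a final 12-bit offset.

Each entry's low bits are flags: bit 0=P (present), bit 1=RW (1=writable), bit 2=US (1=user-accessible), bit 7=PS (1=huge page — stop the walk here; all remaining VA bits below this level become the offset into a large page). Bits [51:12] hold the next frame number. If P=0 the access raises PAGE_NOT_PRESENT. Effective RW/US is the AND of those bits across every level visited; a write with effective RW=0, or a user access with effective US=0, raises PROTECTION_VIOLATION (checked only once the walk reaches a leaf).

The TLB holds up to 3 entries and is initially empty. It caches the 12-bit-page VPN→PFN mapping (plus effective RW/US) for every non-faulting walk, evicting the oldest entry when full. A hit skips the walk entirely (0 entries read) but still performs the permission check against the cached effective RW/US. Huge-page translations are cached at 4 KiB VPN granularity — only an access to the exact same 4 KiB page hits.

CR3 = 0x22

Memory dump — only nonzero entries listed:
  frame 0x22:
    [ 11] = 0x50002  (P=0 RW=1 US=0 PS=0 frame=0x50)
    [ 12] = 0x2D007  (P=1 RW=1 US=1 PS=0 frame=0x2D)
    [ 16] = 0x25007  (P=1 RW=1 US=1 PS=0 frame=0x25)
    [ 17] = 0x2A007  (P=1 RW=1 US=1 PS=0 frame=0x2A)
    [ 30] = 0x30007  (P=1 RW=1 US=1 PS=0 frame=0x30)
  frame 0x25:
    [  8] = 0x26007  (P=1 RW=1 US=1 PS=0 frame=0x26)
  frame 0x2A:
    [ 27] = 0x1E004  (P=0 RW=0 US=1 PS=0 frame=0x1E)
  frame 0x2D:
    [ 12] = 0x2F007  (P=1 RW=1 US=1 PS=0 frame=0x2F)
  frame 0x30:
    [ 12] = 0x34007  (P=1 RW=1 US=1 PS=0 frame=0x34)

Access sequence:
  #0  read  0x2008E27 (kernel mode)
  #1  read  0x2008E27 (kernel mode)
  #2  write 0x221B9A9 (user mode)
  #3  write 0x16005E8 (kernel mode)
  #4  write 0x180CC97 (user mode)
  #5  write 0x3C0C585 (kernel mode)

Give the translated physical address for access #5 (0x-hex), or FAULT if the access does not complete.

Walk each access:
#0 VA=0x2008E27 (r,kernel):
  L0: frame=0x22 idx=16 entry=0x25007 [P=1 RW=1 US=1 PS=0]
  L1: frame=0x25 idx=8 entry=0x26007 [P=1 RW=1 US=1 PS=0]
  ⇒ phys 0x26E27  [2 reads]
#1 VA=0x2008E27 (r,kernel):
  TLB hit vpn=0x2008 → PA=0x26E27
#2 VA=0x221B9A9 (w,user):
  L0: frame=0x22 idx=17 entry=0x2A007 [P=1 RW=1 US=1 PS=0]
  L1: frame=0x2A idx=27 entry=0x1E004 [P=0 RW=0 US=1 PS=0]
  ✗ PAGE_NOT_PRESENT  [2 reads]
#3 VA=0x16005E8 (w,kernel):
  L0: frame=0x22 idx=11 entry=0x50002 [P=0 RW=1 US=0 PS=0]
  ✗ PAGE_NOT_PRESENT  [1 reads]
#4 VA=0x180CC97 (w,user):
  L0: frame=0x22 idx=12 entry=0x2D007 [P=1 RW=1 US=1 PS=0]
  L1: frame=0x2D idx=12 entry=0x2F007 [P=1 RW=1 US=1 PS=0]
  ⇒ phys 0x2FC97  [2 reads]
#5 VA=0x3C0C585 (w,kernel):
  L0: frame=0x22 idx=30 entry=0x30007 [P=1 RW=1 US=1 PS=0]
  L1: frame=0x30 idx=12 entry=0x34007 [P=1 RW=1 US=1 PS=0]
  ⇒ phys 0x34585  [2 reads]

Access #5 PA: 0x34585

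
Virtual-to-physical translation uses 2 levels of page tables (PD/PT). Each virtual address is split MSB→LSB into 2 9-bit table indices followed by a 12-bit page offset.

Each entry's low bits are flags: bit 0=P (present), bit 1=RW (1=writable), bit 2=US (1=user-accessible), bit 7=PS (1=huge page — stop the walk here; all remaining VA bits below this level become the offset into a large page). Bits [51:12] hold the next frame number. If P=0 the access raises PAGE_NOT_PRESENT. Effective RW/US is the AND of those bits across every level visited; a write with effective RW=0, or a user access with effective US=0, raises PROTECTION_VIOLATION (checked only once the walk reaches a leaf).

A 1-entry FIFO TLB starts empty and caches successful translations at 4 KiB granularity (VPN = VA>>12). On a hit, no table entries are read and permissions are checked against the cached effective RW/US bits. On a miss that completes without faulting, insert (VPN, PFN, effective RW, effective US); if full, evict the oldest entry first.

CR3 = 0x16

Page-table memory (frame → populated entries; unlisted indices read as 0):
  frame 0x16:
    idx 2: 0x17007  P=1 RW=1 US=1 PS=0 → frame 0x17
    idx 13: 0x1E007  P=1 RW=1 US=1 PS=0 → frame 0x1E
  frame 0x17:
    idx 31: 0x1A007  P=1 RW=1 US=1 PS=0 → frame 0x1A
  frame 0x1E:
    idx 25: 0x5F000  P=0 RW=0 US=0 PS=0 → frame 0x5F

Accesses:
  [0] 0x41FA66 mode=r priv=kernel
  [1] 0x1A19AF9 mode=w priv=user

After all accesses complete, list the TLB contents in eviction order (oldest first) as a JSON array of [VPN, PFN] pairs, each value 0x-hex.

Per-access translation:
#0 VA=0x41FA66 (r,kernel):
  L0 @0x16[2] → 0x17007  P=1,RW=1,US=1,PS=0
  L1 @0x17[31] → 0x1A007  P=1,RW=1,US=1,PS=0
  ✓ 0x1AA66  — 2 lookups
#1 VA=0x1A19AF9 (w,user):
  L0 @0x16[13] → 0x1E007  P=1,RW=1,US=1,PS=0
  L1 @0x1E[25] → 0x5F000  P=0,RW=0,US=0,PS=0
  ⇒ fault: PAGE_NOT_PRESENT  — 2 lookups

TLB: [["0x41F", "0x1A"]]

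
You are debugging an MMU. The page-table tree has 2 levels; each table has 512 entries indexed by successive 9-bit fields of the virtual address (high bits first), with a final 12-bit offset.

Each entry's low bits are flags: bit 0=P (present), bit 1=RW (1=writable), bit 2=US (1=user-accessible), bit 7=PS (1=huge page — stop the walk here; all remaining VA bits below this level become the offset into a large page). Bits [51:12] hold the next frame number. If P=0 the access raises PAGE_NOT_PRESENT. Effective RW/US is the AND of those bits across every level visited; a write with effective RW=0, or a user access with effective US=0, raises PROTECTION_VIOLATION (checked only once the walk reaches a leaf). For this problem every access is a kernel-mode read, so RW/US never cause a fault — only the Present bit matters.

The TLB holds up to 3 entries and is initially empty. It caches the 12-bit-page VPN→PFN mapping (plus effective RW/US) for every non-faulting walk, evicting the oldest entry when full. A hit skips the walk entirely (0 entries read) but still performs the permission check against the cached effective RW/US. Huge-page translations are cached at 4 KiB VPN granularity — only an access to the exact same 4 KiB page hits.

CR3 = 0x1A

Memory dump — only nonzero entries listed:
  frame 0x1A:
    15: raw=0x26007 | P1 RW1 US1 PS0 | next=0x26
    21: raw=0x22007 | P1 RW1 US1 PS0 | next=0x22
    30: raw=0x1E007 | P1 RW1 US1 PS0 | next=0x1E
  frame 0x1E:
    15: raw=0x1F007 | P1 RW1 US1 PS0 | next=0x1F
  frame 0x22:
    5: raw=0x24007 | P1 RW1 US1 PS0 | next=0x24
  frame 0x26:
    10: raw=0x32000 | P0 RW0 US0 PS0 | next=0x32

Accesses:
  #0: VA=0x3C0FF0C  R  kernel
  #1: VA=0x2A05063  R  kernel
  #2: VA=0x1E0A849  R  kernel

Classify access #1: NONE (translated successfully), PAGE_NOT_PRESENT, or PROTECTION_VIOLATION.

Per-access translation:
#0 VA=0x3C0FF0C (r,kernel):
  lvl0: tbl 0x1A, slot 30 ⇒ 0x1E007 (P1/RW1/US1/PS0)
  lvl1: tbl 0x1E, slot 15 ⇒ 0x1F007 (P1/RW1/US1/PS0)
  ✓ 0x1FF0C  — 2 lookups
#1 VA=0x2A05063 (r,kernel):
  lvl0: tbl 0x1A, slot 21 ⇒ 0x22007 (P1/RW1/US1/PS0)
  lvl1: tbl 0x22, slot 5 ⇒ 0x24007 (P1/RW1/US1/PS0)
  ✓ 0x24063  — 2 lookups
#2 VA=0x1E0A849 (r,kernel):
  lvl0: tbl 0x1A, slot 15 ⇒ 0x26007 (P1/RW1/US1/PS0)
  lvl1: tbl 0x26, slot 10 ⇒ 0x32000 (P0/RW0/US0/PS0)
  ⇒ fault: PAGE_NOT_PRESENT  — 2 lookups

Access #1 fault: NONE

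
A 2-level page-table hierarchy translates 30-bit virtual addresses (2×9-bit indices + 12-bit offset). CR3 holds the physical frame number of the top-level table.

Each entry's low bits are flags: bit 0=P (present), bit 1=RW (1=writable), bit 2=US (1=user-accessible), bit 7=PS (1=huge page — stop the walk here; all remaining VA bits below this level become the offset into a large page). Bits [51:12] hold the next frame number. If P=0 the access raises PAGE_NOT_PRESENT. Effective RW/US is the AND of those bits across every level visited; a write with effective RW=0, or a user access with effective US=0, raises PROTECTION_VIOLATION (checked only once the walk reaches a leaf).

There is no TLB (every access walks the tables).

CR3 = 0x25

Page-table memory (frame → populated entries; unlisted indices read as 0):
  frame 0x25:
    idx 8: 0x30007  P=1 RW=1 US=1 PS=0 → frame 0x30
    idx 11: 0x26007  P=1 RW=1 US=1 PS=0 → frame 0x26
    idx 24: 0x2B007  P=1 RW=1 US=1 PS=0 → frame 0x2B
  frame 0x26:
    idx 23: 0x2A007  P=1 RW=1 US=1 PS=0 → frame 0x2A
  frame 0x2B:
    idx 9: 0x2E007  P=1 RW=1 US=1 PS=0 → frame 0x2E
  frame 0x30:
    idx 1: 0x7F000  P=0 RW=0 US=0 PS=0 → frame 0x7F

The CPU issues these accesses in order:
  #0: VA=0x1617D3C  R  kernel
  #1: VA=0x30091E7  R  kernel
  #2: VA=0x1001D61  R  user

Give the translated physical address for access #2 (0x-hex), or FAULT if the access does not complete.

Walk each access:
#0 VA=0x1617D3C (r,kernel):
  lvl0: tbl 0x25, slot 11 ⇒ 0x26007 (P1/RW1/US1/PS0)
  lvl1: tbl 0x26, slot 23 ⇒ 0x2A007 (P1/RW1/US1/PS0)
  ✓ 0x2AD3C  — 2 lookups
#1 VA=0x30091E7 (r,kernel):
  lvl0: tbl 0x25, slot 24 ⇒ 0x2B007 (P1/RW1/US1/PS0)
  lvl1: tbl 0x2B, slot 9 ⇒ 0x2E007 (P1/RW1/US1/PS0)
  ✓ 0x2E1E7  — 2 lookups
#2 VA=0x1001D61 (r,user):
  lvl0: tbl 0x25, slot 8 ⇒ 0x30007 (P1/RW1/US1/PS0)
  lvl1: tbl 0x30, slot 1 ⇒ 0x7F000 (P0/RW0/US0/PS0)
  ✗ PAGE_NOT_PRESENT  [2 reads]

Access #2 PA: FAULT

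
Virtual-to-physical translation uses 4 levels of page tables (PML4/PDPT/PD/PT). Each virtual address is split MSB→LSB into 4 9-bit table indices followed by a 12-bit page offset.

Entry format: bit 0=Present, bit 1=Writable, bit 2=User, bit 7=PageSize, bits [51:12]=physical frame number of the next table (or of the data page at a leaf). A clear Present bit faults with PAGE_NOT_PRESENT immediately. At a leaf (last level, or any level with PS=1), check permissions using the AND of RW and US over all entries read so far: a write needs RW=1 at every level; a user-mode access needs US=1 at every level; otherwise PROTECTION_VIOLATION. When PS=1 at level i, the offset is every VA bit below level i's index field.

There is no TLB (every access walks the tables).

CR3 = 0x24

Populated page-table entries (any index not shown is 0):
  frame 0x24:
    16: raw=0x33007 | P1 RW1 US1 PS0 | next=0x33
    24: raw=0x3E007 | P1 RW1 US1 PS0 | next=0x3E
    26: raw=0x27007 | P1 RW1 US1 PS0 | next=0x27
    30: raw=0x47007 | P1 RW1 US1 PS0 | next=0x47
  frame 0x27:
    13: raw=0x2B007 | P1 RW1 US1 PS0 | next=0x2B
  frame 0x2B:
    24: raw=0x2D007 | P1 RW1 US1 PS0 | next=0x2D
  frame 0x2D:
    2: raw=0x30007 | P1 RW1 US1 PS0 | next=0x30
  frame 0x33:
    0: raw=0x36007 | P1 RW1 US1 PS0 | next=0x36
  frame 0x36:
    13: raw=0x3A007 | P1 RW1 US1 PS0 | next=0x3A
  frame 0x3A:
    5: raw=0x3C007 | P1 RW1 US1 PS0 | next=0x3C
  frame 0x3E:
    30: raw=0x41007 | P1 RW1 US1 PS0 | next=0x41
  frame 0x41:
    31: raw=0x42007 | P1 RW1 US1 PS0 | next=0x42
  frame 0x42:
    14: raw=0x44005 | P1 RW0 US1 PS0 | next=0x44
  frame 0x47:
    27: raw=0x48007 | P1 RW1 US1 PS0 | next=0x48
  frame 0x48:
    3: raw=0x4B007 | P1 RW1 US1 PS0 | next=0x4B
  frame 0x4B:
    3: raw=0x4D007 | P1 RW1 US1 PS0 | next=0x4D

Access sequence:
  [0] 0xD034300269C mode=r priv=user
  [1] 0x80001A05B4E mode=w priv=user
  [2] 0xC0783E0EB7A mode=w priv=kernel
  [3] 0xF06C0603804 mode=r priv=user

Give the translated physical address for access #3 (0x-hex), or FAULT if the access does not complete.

Per-access translation:
#0 VA=0xD034300269C (r,user):
  [0] read 0x24 idx=26: raw=0x27007 flags P=1 W=1 U=1 S=0
  [1] read 0x27 idx=13: raw=0x2B007 flags P=1 W=1 U=1 S=0
  [2] read 0x2B idx=24: raw=0x2D007 flags P=1 W=1 U=1 S=0
  [3] read 0x2D idx=2: raw=0x30007 flags P=1 W=1 U=1 S=0
  ⇒ phys 0x3069C  [4 reads]
#1 VA=0x80001A05B4E (w,user):
  [0] read 0x24 idx=16: raw=0x33007 flags P=1 W=1 U=1 S=0
  [1] read 0x33 idx=0: raw=0x36007 flags P=1 W=1 U=1 S=0
  [2] read 0x36 idx=13: raw=0x3A007 flags P=1 W=1 U=1 S=0
  [3] read 0x3A idx=5: raw=0x3C007 flags P=1 W=1 U=1 S=0
  ⇒ phys 0x3CB4E  [4 reads]
#2 VA=0xC0783E0EB7A (w,kernel):
  [0] read 0x24 idx=24: raw=0x3E007 flags P=1 W=1 U=1 S=0
  [1] read 0x3E idx=30: raw=0x41007 flags P=1 W=1 U=1 S=0
  [2] read 0x41 idx=31: raw=0x42007 flags P=1 W=1 U=1 S=0
  [3] read 0x42 idx=14: raw=0x44005 flags P=1 W=0 U=1 S=0
  ⇒ fault: PROTECTION_VIOLATION  — 4 lookups
#3 VA=0xF06C0603804 (r,user):
  [0] read 0x24 idx=30: raw=0x47007 flags P=1 W=1 U=1 S=0
  [1] read 0x47 idx=27: raw=0x48007 flags P=1 W=1 U=1 S=0
  [2] read 0x48 idx=3: raw=0x4B007 flags P=1 W=1 U=1 S=0
  [3] read 0x4B idx=3: raw=0x4D007 flags P=1 W=1 U=1 S=0
  ⇒ phys 0x4D804  [4 reads]

Access #3 PA: 0x4D804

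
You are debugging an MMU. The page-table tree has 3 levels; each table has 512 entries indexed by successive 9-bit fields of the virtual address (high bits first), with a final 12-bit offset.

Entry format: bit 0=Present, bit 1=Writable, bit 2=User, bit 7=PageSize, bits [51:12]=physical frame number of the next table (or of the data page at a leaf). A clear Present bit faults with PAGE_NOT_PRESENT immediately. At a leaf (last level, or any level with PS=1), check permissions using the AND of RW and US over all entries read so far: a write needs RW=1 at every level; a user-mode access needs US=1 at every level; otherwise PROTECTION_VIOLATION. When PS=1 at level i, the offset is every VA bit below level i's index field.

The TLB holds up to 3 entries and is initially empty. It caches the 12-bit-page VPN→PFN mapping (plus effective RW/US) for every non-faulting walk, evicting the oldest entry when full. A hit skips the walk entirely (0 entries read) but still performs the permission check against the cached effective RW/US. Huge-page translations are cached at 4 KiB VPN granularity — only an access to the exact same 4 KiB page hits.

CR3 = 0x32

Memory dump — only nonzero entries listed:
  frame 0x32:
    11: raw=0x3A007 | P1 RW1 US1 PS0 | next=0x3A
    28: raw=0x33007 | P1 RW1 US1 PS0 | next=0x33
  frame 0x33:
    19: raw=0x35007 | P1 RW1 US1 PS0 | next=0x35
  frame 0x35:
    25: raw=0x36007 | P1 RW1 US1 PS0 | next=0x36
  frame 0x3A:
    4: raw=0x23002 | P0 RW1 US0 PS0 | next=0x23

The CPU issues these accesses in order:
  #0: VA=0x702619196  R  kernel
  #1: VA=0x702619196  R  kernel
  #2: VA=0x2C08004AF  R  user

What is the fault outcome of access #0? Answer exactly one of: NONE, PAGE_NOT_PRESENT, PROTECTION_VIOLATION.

Trace:
#0 VA=0x702619196 (r,kernel):
  [0] read 0x32 idx=28: raw=0x33007 flags P=1 W=1 U=1 S=0
  [1] read 0x33 idx=19: raw=0x35007 flags P=1 W=1 U=1 S=0
  [2] read 0x35 idx=25: raw=0x36007 flags P=1 W=1 U=1 S=0
  → PA=0x36196  (3 entries read)
#1 VA=0x702619196 (r,kernel):
  TLB hit vpn=0x702619 → PA=0x36196
#2 VA=0x2C08004AF (r,user):
  [0] read 0x32 idx=11: raw=0x3A007 flags P=1 W=1 U=1 S=0
  [1] read 0x3A idx=4: raw=0x23002 flags P=0 W=1 U=0 S=0
  ✗ PAGE_NOT_PRESENT  [2 reads]

Access #0 fault: NONE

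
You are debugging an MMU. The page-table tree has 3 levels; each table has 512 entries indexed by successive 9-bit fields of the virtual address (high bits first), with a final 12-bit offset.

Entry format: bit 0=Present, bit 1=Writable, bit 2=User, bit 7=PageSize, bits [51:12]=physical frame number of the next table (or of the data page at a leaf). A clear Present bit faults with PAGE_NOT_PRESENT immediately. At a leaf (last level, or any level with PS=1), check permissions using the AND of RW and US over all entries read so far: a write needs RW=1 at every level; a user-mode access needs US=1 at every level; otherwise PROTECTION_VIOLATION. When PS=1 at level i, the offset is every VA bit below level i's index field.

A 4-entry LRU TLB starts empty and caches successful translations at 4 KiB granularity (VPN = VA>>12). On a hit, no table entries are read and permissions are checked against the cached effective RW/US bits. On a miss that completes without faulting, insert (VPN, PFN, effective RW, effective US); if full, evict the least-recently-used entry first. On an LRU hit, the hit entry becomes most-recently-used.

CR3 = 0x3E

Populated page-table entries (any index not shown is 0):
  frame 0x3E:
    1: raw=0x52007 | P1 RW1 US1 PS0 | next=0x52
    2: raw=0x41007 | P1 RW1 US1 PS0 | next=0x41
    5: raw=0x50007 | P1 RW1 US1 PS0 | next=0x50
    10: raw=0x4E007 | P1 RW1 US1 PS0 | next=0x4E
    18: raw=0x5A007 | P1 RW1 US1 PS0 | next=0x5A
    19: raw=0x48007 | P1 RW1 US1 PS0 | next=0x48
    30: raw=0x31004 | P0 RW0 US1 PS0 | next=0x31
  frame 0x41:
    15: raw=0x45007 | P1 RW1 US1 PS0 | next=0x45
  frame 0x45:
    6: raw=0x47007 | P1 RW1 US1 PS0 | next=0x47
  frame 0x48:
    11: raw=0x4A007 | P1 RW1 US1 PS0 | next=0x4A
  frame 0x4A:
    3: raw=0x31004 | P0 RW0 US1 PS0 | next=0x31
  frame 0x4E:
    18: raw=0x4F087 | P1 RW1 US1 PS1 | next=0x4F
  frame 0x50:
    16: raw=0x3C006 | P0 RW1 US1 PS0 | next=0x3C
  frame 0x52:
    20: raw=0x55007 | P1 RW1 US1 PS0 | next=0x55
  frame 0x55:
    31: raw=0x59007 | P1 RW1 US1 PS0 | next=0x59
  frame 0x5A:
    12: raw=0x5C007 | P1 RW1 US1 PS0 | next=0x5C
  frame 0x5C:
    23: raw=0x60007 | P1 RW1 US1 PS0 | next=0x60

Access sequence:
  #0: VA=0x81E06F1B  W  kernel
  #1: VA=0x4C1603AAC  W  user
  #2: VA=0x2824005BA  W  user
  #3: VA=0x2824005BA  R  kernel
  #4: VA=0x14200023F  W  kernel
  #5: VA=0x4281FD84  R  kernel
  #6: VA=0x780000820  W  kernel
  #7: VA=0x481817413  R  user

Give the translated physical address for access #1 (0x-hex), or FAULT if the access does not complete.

Per-access translation:
#0 VA=0x81E06F1B (w,kernel):
  L0 @0x3E[2] → 0x41007  P=1,RW=1,US=1,PS=0
  L1 @0x41[15] → 0x45007  P=1,RW=1,US=1,PS=0
  L2 @0x45[6] → 0x47007  P=1,RW=1,US=1,PS=0
  ✓ 0x47F1B  — 3 lookups
#1 VA=0x4C1603AAC (w,user):
  L0 @0x3E[19] → 0x48007  P=1,RW=1,US=1,PS=0
  L1 @0x48[11] → 0x4A007  P=1,RW=1,US=1,PS=0
  L2 @0x4A[3] → 0x31004  P=0,RW=0,US=1,PS=0
  ⇒ fault: PAGE_NOT_PRESENT  — 3 lookups
#2 VA=0x2824005BA (w,user):
  L0 @0x3E[10] → 0x4E007  P=1,RW=1,US=1,PS=0
  L1 @0x4E[18] → 0x4F087  P=1,RW=1,US=1,PS=1
  ✓ 0x4F5BA (huge @L1)  — 2 lookups
#3 VA=0x2824005BA (r,kernel):
  TLB hit vpn=0x282400 → PA=0x4F5BA
#4 VA=0x14200023F (w,kernel):
  L0 @0x3E[5] → 0x50007  P=1,RW=1,US=1,PS=0
  L1 @0x50[16] → 0x3C006  P=0,RW=1,US=1,PS=0
  ⇒ fault: PAGE_NOT_PRESENT  — 2 lookups
#5 VA=0x4281FD84 (r,kernel):
  L0 @0x3E[1] → 0x52007  P=1,RW=1,US=1,PS=0
  L1 @0x52[20] → 0x55007  P=1,RW=1,US=1,PS=0
  L2 @0x55[31] → 0x59007  P=1,RW=1,US=1,PS=0
  ✓ 0x59D84  — 3 lookups
#6 VA=0x780000820 (w,kernel):
  L0 @0x3E[30] → 0x31004  P=0,RW=0,US=1,PS=0
  ⇒ fault: PAGE_NOT_PRESENT  — 1 lookups
#7 VA=0x481817413 (r,user):
  L0 @0x3E[18] → 0x5A007  P=1,RW=1,US=1,PS=0
  L1 @0x5A[12] → 0x5C007  P=1,RW=1,US=1,PS=0
  L2 @0x5C[23] → 0x60007  P=1,RW=1,US=1,PS=0
  ✓ 0x60413  — 3 lookups

Access #1 PA: FAULT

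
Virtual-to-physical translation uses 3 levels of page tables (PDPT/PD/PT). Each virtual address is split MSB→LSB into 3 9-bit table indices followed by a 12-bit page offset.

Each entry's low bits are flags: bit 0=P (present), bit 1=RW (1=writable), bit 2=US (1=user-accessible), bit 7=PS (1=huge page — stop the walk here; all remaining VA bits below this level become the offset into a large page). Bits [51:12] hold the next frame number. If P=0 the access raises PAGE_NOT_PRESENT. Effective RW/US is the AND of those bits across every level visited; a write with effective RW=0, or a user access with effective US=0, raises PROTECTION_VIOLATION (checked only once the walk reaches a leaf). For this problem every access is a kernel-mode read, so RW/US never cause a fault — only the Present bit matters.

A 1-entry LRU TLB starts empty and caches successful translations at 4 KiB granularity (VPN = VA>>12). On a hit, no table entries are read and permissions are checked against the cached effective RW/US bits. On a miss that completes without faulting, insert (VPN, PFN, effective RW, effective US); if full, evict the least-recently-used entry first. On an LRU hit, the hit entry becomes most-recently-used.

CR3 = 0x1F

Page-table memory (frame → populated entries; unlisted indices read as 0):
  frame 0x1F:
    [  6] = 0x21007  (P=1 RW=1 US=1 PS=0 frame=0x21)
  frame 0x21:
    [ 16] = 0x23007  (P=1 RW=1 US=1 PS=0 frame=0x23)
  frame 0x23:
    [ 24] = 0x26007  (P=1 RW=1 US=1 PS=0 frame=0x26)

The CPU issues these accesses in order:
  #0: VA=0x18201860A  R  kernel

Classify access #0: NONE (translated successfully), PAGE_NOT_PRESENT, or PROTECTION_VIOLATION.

Trace:
#0 VA=0x18201860A (r,kernel):
  [0] read 0x1F idx=6: raw=0x21007 flags P=1 W=1 U=1 S=0
  [1] read 0x21 idx=16: raw=0x23007 flags P=1 W=1 U=1 S=0
  [2] read 0x23 idx=24: raw=0x26007 flags P=1 W=1 U=1 S=0
  ✓ 0x2660A  — 3 lookups

Access #0 fault: NONE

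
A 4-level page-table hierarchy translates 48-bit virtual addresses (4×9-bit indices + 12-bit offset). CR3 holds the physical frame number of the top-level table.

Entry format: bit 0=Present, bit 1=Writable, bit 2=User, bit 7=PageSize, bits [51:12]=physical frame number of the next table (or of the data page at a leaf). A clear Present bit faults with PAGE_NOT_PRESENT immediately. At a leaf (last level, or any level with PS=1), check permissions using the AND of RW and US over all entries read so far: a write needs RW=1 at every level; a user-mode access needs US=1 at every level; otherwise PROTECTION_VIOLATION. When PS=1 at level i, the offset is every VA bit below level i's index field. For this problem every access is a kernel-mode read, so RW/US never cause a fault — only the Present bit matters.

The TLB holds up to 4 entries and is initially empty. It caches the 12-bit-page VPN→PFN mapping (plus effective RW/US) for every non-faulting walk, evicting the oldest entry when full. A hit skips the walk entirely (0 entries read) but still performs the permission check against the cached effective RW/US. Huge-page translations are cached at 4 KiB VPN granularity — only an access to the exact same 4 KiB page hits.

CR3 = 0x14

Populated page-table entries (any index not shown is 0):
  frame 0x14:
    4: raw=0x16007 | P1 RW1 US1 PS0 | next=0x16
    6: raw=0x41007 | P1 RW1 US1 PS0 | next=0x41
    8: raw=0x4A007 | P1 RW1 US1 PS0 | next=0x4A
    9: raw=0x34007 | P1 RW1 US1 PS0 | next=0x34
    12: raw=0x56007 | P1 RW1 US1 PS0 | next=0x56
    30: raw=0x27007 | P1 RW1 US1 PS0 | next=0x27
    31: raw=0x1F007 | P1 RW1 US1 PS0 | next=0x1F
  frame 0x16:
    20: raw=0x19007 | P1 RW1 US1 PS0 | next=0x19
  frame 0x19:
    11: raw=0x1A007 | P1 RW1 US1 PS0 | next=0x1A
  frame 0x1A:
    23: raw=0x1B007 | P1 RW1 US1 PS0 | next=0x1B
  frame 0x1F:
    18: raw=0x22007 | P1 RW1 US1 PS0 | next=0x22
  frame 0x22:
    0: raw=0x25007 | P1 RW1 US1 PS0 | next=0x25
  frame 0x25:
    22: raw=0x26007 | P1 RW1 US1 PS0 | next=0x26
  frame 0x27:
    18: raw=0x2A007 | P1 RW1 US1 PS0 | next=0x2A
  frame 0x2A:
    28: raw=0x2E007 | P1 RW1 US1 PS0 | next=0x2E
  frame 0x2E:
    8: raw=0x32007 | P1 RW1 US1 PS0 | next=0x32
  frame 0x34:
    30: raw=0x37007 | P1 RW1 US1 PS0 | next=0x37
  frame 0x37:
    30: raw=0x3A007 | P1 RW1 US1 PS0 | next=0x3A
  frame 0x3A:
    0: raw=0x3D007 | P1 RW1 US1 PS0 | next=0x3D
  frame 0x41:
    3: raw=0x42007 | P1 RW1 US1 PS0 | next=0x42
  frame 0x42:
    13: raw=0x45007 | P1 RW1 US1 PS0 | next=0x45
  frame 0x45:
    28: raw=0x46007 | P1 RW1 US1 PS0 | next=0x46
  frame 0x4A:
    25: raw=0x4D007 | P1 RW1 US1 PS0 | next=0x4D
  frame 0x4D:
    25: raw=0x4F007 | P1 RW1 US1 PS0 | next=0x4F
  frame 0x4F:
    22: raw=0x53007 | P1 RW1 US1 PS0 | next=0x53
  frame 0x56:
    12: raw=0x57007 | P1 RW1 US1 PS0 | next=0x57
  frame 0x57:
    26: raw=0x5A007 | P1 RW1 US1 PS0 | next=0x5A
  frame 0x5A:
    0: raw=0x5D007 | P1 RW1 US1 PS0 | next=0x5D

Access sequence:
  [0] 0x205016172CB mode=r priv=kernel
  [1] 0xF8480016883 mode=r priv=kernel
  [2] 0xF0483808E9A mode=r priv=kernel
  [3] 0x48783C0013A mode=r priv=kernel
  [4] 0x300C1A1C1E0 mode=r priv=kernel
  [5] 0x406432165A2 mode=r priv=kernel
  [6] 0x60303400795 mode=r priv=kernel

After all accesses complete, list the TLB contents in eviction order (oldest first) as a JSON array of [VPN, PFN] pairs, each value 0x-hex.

Trace:
#0 VA=0x205016172CB (r,kernel):
  L0 @0x14[4] → 0x16007  P=1,RW=1,US=1,PS=0
  L1 @0x16[20] → 0x19007  P=1,RW=1,US=1,PS=0
  L2 @0x19[11] → 0x1A007  P=1,RW=1,US=1,PS=0
  L3 @0x1A[23] → 0x1B007  P=1,RW=1,US=1,PS=0
  ✓ 0x1B2CB  — 4 lookups
#1 VA=0xF8480016883 (r,kernel):
  L0 @0x14[31] → 0x1F007  P=1,RW=1,US=1,PS=0
  L1 @0x1F[18] → 0x22007  P=1,RW=1,US=1,PS=0
  L2 @0x22[0] → 0x25007  P=1,RW=1,US=1,PS=0
  L3 @0x25[22] → 0x26007  P=1,RW=1,US=1,PS=0
  ✓ 0x26883  — 4 lookups
#2 VA=0xF0483808E9A (r,kernel):
  L0 @0x14[30] → 0x27007  P=1,RW=1,US=1,PS=0
  L1 @0x27[18] → 0x2A007  P=1,RW=1,US=1,PS=0
  L2 @0x2A[28] → 0x2E007  P=1,RW=1,US=1,PS=0
  L3 @0x2E[8] → 0x32007  P=1,RW=1,US=1,PS=0
  ✓ 0x32E9A  — 4 lookups
#3 VA=0x48783C0013A (r,kernel):
  L0 @0x14[9] → 0x34007  P=1,RW=1,US=1,PS=0
  L1 @0x34[30] → 0x37007  P=1,RW=1,US=1,PS=0
  L2 @0x37[30] → 0x3A007  P=1,RW=1,US=1,PS=0
  L3 @0x3A[0] → 0x3D007  P=1,RW=1,US=1,PS=0
  ✓ 0x3D13A  — 4 lookups
#4 VA=0x300C1A1C1E0 (r,kernel):
  L0 @0x14[6] → 0x41007  P=1,RW=1,US=1,PS=0
  L1 @0x41[3] → 0x42007  P=1,RW=1,US=1,PS=0
  L2 @0x42[13] → 0x45007  P=1,RW=1,US=1,PS=0
  L3 @0x45[28] → 0x46007  P=1,RW=1,US=1,PS=0
  ✓ 0x461E0  — 4 lookups
#5 VA=0x406432165A2 (r,kernel):
  L0 @0x14[8] → 0x4A007  P=1,RW=1,US=1,PS=0
  L1 @0x4A[25] → 0x4D007  P=1,RW=1,US=1,PS=0
  L2 @0x4D[25] → 0x4F007  P=1,RW=1,US=1,PS=0
  L3 @0x4F[22] → 0x53007  P=1,RW=1,US=1,PS=0
  ✓ 0x535A2  — 4 lookups
#6 VA=0x60303400795 (r,kernel):
  L0 @0x14[12] → 0x56007  P=1,RW=1,US=1,PS=0
  L1 @0x56[12] → 0x57007  P=1,RW=1,US=1,PS=0
  L2 @0x57[26] → 0x5A007  P=1,RW=1,US=1,PS=0
  L3 @0x5A[0] → 0x5D007  P=1,RW=1,US=1,PS=0
  ✓ 0x5D795  — 4 lookups

TLB: [["0x48783C00", "0x3D"], ["0x300C1A1C", "0x46"], ["0x40643216", "0x53"], ["0x60303400", "0x5D"]]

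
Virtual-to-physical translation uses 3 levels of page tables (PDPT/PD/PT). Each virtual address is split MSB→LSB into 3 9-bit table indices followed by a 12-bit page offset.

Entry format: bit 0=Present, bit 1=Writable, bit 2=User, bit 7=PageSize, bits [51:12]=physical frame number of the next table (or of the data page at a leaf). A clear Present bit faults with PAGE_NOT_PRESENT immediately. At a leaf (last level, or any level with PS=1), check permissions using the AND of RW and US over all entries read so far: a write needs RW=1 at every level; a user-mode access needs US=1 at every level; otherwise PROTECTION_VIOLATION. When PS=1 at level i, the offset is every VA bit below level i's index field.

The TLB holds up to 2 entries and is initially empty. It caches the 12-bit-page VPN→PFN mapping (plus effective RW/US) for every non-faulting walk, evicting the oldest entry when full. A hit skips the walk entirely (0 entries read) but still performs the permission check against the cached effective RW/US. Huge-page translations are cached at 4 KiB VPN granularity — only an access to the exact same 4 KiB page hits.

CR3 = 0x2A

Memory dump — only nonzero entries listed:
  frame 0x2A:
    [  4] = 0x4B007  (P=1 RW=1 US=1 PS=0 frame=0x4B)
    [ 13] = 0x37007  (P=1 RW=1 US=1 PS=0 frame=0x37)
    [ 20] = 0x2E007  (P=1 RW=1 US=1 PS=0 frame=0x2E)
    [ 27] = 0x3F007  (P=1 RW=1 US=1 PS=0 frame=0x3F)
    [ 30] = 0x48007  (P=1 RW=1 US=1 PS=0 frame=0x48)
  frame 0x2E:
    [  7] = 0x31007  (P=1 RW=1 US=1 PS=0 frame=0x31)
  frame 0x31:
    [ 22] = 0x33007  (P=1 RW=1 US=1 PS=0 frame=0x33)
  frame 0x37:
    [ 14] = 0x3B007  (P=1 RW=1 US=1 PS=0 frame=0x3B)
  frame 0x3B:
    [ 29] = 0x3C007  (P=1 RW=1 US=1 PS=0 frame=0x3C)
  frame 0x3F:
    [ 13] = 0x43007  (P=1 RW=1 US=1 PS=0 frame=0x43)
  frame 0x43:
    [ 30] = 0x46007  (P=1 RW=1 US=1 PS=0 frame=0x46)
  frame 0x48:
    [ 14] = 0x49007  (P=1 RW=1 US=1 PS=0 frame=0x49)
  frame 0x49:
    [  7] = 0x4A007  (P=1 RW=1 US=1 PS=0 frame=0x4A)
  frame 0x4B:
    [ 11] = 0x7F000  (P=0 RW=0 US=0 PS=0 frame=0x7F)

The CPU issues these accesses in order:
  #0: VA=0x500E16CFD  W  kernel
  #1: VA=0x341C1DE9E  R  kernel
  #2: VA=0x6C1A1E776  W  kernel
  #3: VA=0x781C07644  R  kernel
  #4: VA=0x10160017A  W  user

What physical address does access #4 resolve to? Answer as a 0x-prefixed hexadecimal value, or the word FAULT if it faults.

Per-access translation:
#0 VA=0x500E16CFD (w,kernel):
  [0] read 0x2A idx=20: raw=0x2E007 flags P=1 W=1 U=1 S=0
  [1] read 0x2E idx=7: raw=0x31007 flags P=1 W=1 U=1 S=0
  [2] read 0x31 idx=22: raw=0x33007 flags P=1 W=1 U=1 S=0
  ⇒ phys 0x33CFD  [3 reads]
#1 VA=0x341C1DE9E (r,kernel):
  [0] read 0x2A idx=13: raw=0x37007 flags P=1 W=1 U=1 S=0
  [1] read 0x37 idx=14: raw=0x3B007 flags P=1 W=1 U=1 S=0
  [2] read 0x3B idx=29: raw=0x3C007 flags P=1 W=1 U=1 S=0
  ⇒ phys 0x3CE9E  [3 reads]
#2 VA=0x6C1A1E776 (w,kernel):
  [0] read 0x2A idx=27: raw=0x3F007 flags P=1 W=1 U=1 S=0
  [1] read 0x3F idx=13: raw=0x43007 flags P=1 W=1 U=1 S=0
  [2] read 0x43 idx=30: raw=0x46007 flags P=1 W=1 U=1 S=0
  ⇒ phys 0x46776  [3 reads]
#3 VA=0x781C07644 (r,kernel):
  [0] read 0x2A idx=30: raw=0x48007 flags P=1 W=1 U=1 S=0
  [1] read 0x48 idx=14: raw=0x49007 flags P=1 W=1 U=1 S=0
  [2] read 0x49 idx=7: raw=0x4A007 flags P=1 W=1 U=1 S=0
  ⇒ phys 0x4A644  [3 reads]
#4 VA=0x10160017A (w,user):
  [0] read 0x2A idx=4: raw=0x4B007 flags P=1 W=1 U=1 S=0
  [1] read 0x4B idx=11: raw=0x7F000 flags P=0 W=0 U=0 S=0
  ✗ PAGE_NOT_PRESENT  [2 reads]

Access #4 PA: FAULT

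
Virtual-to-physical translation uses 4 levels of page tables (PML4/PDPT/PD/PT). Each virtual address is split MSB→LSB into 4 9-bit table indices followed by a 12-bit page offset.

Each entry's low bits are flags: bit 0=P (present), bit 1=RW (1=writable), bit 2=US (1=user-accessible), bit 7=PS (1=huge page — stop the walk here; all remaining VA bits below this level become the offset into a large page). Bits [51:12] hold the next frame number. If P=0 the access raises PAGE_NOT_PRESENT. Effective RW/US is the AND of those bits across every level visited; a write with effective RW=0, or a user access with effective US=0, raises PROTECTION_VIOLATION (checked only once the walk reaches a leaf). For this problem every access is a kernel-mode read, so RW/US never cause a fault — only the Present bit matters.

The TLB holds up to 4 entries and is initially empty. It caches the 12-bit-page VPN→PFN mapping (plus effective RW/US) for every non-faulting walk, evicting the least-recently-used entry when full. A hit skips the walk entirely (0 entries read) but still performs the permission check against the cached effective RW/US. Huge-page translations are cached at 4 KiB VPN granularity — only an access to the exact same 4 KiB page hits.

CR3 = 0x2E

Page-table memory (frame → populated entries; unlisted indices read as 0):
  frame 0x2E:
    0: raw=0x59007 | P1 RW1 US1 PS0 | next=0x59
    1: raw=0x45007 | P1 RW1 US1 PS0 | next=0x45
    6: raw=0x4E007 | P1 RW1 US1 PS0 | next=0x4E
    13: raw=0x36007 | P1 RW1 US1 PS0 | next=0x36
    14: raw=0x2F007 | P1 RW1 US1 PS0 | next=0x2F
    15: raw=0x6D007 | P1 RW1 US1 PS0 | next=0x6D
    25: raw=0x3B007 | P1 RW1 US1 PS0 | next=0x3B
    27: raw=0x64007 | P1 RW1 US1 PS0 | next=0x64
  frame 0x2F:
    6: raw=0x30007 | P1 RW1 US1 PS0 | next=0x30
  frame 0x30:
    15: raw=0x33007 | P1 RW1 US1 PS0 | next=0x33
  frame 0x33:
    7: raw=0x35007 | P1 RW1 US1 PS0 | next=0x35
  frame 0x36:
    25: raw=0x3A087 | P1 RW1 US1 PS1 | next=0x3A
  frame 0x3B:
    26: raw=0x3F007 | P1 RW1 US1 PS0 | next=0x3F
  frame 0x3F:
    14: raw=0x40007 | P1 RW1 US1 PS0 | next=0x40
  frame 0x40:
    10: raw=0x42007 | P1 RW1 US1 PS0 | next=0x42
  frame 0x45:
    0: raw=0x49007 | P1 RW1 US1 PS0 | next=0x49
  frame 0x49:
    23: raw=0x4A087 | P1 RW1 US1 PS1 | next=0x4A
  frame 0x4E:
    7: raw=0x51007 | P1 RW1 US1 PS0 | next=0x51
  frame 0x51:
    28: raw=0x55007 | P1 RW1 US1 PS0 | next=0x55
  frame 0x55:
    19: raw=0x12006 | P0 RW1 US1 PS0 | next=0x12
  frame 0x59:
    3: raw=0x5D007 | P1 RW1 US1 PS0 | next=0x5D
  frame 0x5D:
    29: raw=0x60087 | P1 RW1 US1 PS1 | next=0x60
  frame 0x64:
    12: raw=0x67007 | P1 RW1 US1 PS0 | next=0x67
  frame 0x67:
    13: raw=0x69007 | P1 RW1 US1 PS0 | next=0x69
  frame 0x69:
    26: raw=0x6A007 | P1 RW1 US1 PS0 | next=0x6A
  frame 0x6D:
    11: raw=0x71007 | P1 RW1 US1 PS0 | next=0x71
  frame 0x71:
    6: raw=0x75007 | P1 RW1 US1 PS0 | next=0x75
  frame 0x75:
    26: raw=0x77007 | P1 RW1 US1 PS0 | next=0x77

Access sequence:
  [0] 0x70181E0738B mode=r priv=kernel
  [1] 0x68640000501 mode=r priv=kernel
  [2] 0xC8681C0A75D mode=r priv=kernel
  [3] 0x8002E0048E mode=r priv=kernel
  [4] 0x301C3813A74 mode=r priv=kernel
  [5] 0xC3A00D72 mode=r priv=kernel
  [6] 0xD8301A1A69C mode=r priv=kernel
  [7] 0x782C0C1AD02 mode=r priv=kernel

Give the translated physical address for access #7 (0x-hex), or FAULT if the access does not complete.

Trace:
#0 VA=0x70181E0738B (r,kernel):
  [0] read 0x2E idx=14: raw=0x2F007 flags P=1 W=1 U=1 S=0
  [1] read 0x2F idx=6: raw=0x30007 flags P=1 W=1 U=1 S=0
  [2] read 0x30 idx=15: raw=0x33007 flags P=1 W=1 U=1 S=0
  [3] read 0x33 idx=7: raw=0x35007 flags P=1 W=1 U=1 S=0
  ⇒ phys 0x3538B  [4 reads]
#1 VA=0x68640000501 (r,kernel):
  [0] read 0x2E idx=13: raw=0x36007 flags P=1 W=1 U=1 S=0
  [1] read 0x36 idx=25: raw=0x3A087 flags P=1 W=1 U=1 S=1
  ⇒ phys 0x3A501 (huge @L1)  [2 reads]
#2 VA=0xC8681C0A75D (r,kernel):
  [0] read 0x2E idx=25: raw=0x3B007 flags P=1 W=1 U=1 S=0
  [1] read 0x3B idx=26: raw=0x3F007 flags P=1 W=1 U=1 S=0
  [2] read 0x3F idx=14: raw=0x40007 flags P=1 W=1 U=1 S=0
  [3] read 0x40 idx=10: raw=0x42007 flags P=1 W=1 U=1 S=0
  ⇒ phys 0x4275D  [4 reads]
#3 VA=0x8002E0048E (r,kernel):
  [0] read 0x2E idx=1: raw=0x45007 flags P=1 W=1 U=1 S=0
  [1] read 0x45 idx=0: raw=0x49007 flags P=1 W=1 U=1 S=0
  [2] read 0x49 idx=23: raw=0x4A087 flags P=1 W=1 U=1 S=1
  ⇒ phys 0x4A48E (huge @L2)  [3 reads]
#4 VA=0x301C3813A74 (r,kernel):
  [0] read 0x2E idx=6: raw=0x4E007 flags P=1 W=1 U=1 S=0
  [1] read 0x4E idx=7: raw=0x51007 flags P=1 W=1 U=1 S=0
  [2] read 0x51 idx=28: raw=0x55007 flags P=1 W=1 U=1 S=0
  [3] read 0x55 idx=19: raw=0x12006 flags P=0 W=1 U=1 S=0
  ✗ PAGE_NOT_PRESENT  [4 reads]
#5 VA=0xC3A00D72 (r,kernel):
  [0] read 0x2E idx=0: raw=0x59007 flags P=1 W=1 U=1 S=0
  [1] read 0x59 idx=3: raw=0x5D007 flags P=1 W=1 U=1 S=0
  [2] read 0x5D idx=29: raw=0x60087 flags P=1 W=1 U=1 S=1
  ⇒ phys 0x60D72 (huge @L2)  [3 reads]
#6 VA=0xD8301A1A69C (r,kernel):
  [0] read 0x2E idx=27: raw=0x64007 flags P=1 W=1 U=1 S=0
  [1] read 0x64 idx=12: raw=0x67007 flags P=1 W=1 U=1 S=0
  [2] read 0x67 idx=13: raw=0x69007 flags P=1 W=1 U=1 S=0
  [3] read 0x69 idx=26: raw=0x6A007 flags P=1 W=1 U=1 S=0
  ⇒ phys 0x6A69C  [4 reads]
#7 VA=0x782C0C1AD02 (r,kernel):
  [0] read 0x2E idx=15: raw=0x6D007 flags P=1 W=1 U=1 S=0
  [1] read 0x6D idx=11: raw=0x71007 flags P=1 W=1 U=1 S=0
  [2] read 0x71 idx=6: raw=0x75007 flags P=1 W=1 U=1 S=0
  [3] read 0x75 idx=26: raw=0x77007 flags P=1 W=1 U=1 S=0
  ⇒ phys 0x77D02  [4 reads]

Access #7 PA: 0x77D02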